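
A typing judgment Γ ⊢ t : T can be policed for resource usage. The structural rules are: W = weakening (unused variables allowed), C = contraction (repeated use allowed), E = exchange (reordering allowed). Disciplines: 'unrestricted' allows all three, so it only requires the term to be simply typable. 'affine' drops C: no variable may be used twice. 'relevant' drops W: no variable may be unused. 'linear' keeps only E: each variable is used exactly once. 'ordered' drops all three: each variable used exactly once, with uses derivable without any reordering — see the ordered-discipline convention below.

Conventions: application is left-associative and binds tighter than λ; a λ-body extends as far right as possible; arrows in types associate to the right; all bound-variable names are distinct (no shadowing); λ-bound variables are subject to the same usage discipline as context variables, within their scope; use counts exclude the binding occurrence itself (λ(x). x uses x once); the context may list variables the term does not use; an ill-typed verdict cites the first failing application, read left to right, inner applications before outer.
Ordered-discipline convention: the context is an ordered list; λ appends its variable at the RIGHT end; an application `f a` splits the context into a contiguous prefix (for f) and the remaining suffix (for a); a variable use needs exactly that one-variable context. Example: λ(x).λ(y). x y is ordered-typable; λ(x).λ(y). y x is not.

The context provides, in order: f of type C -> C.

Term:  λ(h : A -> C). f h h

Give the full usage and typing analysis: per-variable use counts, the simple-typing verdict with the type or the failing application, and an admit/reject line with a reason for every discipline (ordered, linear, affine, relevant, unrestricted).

counts: f ×1, h (bound) ×2
order of uses: f, h, h
typing: ill-typed: an application expects C but receives A -> C
ordered ✗ (fails simple typing)
linear ✗ (a type mismatch blocks all five)
affine ✗ (the type mismatch rejects it)
relevant ✗ (not simply typable)
unrestricted ✗ (fails simple typing)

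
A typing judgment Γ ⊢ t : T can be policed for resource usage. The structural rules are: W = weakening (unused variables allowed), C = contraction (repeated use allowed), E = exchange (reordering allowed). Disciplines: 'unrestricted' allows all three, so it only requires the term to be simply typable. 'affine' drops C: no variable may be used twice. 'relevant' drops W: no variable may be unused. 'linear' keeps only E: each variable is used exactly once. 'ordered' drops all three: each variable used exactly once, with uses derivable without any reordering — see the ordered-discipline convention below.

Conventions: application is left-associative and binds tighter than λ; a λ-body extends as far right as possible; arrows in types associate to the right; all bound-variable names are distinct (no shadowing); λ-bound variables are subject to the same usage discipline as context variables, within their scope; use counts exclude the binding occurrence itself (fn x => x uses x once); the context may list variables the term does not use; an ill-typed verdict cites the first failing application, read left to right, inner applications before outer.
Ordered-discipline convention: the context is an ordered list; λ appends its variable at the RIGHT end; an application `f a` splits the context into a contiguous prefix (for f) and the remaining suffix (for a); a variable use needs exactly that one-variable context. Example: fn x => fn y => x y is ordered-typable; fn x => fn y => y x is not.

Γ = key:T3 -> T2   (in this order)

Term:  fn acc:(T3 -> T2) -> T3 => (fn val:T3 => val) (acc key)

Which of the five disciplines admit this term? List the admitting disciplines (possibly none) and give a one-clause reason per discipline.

admitted by: linear, affine, relevant, unrestricted
use counts: key ×1, acc (bound) ×1, val (bound) ×1
order of uses: val, acc, key
typing: well-typed at ((T3 -> T2) -> T3) -> T3
ordered: ✗, use order val, acc, key needs exchange
linear: ✓, key, acc, val: one use apiece
affine: ✓, at most one use each (key, acc, val)
relevant: ✓, at least one use each (key, acc, val)
unrestricted: ✓, type-checks (((T3 -> T2) -> T3) -> T3) and nothing is barred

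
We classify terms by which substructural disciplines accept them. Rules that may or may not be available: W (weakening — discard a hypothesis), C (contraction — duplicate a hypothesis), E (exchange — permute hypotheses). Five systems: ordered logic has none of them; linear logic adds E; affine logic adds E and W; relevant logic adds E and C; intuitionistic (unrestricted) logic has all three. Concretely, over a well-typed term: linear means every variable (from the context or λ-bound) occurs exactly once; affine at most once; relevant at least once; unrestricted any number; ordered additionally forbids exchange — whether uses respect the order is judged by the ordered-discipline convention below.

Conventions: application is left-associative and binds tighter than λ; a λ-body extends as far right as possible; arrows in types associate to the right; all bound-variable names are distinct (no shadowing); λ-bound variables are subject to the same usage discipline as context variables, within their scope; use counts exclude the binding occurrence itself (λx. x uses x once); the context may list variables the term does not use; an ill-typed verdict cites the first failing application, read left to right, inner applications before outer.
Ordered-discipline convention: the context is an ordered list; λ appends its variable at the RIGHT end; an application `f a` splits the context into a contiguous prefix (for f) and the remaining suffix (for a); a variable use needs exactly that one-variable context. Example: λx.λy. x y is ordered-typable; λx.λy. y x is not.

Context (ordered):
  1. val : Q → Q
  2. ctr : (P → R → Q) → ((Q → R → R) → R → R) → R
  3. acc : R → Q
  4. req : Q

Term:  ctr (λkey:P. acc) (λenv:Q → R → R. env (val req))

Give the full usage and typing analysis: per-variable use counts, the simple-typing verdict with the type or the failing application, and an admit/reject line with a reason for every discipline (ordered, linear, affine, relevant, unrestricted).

counts: val: 1×, ctr: 1×, acc: 1×, req: 1×, key (bound): 0×, env (bound): 1×
left-to-right use order: ctr, acc, env, val, req
typing: well-typed at R
ordered: ✗ — needs weakening: key unused
linear: ✗ — needs weakening: key unused
affine: ✓ — at most one use each (val, ctr, acc, req, key, env)
relevant: ✗ — needs weakening: key unused
unrestricted: ✓ — well-typed at R; no restrictions here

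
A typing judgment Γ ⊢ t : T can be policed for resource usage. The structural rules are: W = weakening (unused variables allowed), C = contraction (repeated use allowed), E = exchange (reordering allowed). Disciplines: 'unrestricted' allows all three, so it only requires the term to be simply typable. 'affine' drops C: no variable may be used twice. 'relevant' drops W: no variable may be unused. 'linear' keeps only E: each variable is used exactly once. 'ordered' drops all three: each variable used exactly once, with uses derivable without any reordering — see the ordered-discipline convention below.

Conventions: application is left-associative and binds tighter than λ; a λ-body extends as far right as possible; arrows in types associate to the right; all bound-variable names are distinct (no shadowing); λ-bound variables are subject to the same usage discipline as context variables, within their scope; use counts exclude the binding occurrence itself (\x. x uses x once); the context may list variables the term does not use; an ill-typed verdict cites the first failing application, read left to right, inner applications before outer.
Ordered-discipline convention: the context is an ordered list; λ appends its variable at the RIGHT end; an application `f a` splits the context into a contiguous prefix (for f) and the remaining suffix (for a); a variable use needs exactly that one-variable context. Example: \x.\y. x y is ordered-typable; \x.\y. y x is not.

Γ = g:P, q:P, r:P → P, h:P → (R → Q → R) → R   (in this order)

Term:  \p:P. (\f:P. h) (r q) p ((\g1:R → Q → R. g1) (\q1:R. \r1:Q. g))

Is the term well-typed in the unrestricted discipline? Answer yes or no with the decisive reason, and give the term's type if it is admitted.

no — not simply typable
variable uses: g: 1; q: 1; r: 1; h: 1; p (bound): 1; f (bound): 0; g1 (bound): 1; q1 (bound): 0; r1 (bound): 0
left-to-right use order: h, r, q, p, g1, g
typing: ill-typed: a function awaiting R → Q → R gets R → Q → P
across the five disciplines: ordered ✗, linear ✗, affine ✗, relevant ✗, unrestricted ✗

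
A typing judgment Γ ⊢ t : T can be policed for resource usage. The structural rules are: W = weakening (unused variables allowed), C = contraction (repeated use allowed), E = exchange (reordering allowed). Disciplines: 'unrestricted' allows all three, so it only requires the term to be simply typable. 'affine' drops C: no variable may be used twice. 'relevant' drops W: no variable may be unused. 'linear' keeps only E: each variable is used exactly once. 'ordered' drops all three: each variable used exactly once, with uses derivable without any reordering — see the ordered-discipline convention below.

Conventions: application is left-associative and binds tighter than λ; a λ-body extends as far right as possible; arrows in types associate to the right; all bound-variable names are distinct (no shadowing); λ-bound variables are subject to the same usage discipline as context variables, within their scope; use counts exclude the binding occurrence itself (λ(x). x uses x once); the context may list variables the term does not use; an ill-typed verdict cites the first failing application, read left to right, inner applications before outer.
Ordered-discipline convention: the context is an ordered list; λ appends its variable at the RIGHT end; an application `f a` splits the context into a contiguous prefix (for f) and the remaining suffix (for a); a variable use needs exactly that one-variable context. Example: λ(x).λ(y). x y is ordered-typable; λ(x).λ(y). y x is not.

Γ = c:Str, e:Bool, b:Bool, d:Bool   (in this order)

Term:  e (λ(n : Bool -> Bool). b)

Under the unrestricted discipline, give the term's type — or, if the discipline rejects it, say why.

not well-typed under unrestricted — not simply typable
usage: c ×0; e ×1; b ×1; d ×0; n (bound) ×0
left-to-right use order: e, b
typing: ill-typed: non-arrow in function slot: Bool
across the five disciplines: ordered ✗, linear ✗, affine ✗, relevant ✗, unrestricted ✗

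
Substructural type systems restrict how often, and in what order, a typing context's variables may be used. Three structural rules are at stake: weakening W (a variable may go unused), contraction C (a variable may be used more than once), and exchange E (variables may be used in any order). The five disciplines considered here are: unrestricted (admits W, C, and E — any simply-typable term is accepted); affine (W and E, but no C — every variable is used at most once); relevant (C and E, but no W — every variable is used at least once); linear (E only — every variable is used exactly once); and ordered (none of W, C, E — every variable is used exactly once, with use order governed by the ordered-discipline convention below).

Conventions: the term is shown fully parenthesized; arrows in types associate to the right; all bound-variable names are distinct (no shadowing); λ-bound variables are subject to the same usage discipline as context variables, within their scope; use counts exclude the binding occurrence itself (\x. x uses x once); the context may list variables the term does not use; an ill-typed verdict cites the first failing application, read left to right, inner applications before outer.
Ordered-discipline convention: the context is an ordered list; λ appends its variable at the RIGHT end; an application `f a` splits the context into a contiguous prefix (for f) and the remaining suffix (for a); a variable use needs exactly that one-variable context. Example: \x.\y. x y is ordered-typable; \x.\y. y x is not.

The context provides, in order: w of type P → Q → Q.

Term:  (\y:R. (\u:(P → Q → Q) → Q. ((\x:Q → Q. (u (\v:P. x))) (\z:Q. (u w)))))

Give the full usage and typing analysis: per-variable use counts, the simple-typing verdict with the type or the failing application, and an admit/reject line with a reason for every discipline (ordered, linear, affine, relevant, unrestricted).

use counts: w=1, y (bound)=0, u (bound)=2, x (bound)=1, v (bound)=0, z (bound)=0
uses in reading order: u, x, u, w
typing: well-typed — term : R → ((P → Q → Q) → Q) → Q
ordered: ✗, u ×2 used more than once (contraction); needs weakening: y, v, z unused
linear: ✗, u ×2 used more than once (contraction); needs weakening: y, v, z unused
affine: ✗, u ×2 used more than once (contraction)
relevant: ✗, needs weakening: y, v, z unused
unrestricted: ✓, well-typed at R → ((P → Q → Q) → Q) → Q; no restrictions here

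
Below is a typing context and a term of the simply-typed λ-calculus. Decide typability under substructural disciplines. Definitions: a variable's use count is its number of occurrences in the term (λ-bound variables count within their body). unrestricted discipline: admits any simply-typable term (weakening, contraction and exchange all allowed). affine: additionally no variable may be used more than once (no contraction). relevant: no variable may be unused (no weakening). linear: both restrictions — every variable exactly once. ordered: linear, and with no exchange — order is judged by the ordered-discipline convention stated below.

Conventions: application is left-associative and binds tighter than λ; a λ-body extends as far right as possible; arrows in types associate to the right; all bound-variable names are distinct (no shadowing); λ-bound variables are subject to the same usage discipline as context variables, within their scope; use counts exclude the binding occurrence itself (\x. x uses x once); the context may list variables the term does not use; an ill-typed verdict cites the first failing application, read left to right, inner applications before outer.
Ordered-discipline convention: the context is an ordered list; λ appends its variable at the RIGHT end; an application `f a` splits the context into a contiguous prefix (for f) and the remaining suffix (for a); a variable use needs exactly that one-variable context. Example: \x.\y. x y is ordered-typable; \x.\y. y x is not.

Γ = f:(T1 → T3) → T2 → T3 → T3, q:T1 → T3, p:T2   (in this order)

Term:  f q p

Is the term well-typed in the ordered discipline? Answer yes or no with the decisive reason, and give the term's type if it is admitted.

yes — one use each (f, q, p); ordered split holds; term : T3 → T3
usage: f: 1, q: 1, p: 1
use order (left to right): f, q, p
typing: ✓ — T3 → T3
per-discipline verdicts: ordered ✓; linear ✓; affine ✓; relevant ✓; unrestricted ✓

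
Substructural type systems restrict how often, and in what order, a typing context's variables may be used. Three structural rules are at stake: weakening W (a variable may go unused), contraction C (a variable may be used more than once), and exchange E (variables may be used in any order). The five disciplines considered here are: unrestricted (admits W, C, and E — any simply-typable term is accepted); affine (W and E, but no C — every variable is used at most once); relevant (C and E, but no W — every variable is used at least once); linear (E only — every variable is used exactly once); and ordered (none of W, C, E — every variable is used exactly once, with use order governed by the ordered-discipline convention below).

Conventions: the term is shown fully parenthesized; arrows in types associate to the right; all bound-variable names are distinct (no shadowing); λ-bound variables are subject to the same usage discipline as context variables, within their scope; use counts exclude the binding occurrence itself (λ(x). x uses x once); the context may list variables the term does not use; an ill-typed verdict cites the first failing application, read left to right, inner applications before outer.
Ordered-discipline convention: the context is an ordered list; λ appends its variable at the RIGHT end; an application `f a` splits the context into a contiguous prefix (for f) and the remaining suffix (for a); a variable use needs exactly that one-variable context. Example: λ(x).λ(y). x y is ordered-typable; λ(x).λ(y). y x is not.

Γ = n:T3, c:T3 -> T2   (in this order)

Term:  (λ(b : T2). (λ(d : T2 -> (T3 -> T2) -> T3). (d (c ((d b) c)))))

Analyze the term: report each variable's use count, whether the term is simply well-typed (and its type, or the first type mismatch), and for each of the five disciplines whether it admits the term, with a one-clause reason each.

counts: n: 0, c: 2, b (λ-bound): 1, d (λ-bound): 2
left-to-right use order: d, c, d, b, c
typing: well-typed — term : T2 -> (T2 -> (T3 -> T2) -> T3) -> (T3 -> T2) -> T3
ordered ✗ (repeated use of c ×2, d ×2; n left unused)
linear ✗ (repeated use of c ×2, d ×2; n left unused)
affine ✗ (repeated use of c ×2, d ×2)
relevant ✗ (n left unused)
unrestricted ✓ (type-checks (T2 -> (T2 -> (T3 -> T2) -> T3) -> (T3 -> T2) -> T3) and nothing is barred)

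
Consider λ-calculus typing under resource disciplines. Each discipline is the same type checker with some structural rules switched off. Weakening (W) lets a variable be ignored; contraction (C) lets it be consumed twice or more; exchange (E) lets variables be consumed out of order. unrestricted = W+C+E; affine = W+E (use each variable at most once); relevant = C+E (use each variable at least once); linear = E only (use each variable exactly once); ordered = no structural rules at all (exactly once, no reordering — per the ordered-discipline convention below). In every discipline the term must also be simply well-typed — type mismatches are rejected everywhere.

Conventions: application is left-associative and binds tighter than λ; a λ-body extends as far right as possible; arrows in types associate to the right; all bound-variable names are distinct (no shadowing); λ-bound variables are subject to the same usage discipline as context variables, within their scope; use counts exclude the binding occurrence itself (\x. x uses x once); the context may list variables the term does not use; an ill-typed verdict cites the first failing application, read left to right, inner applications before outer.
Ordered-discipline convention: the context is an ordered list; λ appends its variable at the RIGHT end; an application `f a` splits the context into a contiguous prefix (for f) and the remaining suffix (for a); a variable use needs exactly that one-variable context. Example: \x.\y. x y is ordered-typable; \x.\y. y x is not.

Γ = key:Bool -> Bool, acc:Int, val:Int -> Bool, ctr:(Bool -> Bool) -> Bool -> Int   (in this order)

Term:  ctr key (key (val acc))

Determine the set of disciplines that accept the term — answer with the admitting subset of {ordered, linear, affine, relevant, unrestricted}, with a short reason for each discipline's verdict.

accepted by: relevant, unrestricted
use counts: key=2; acc=1; val=1; ctr=1
use order (left to right): ctr, key, key, val, acc
typing: ✓ — Int
ordered: ✗, repeated use of key ×2
linear: ✗, repeated use of key ×2
affine: ✗, repeated use of key ×2
relevant: ✓, every one of key, acc, val, ctr appears
unrestricted: ✓, simply typable at Int; W, C, E all held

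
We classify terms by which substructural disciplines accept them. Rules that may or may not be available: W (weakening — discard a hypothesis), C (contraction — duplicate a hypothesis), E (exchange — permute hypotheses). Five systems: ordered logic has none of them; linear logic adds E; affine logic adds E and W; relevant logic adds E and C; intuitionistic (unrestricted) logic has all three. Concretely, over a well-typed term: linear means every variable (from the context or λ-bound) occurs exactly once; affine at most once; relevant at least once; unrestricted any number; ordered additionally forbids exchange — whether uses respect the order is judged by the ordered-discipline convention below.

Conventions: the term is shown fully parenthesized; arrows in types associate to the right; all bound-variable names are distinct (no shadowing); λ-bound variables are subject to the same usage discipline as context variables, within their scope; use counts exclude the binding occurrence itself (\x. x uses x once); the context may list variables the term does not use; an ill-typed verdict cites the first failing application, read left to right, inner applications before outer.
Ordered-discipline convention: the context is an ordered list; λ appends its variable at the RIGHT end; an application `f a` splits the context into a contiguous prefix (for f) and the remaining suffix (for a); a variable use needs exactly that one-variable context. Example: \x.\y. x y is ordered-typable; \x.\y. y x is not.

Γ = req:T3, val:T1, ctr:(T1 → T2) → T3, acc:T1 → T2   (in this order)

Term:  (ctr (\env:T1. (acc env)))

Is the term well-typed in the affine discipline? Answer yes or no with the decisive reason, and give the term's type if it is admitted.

yes — at most one use each (req, val, ctr, acc, env); term : T3
use counts: req=0, val=0, ctr=1, acc=1, env [bound]=1
use order (left to right): ctr, acc, env
typing: well-typed at T3
across the five disciplines: ordered ✗ | linear ✗ | affine ✓ | relevant ✗ | unrestricted ✓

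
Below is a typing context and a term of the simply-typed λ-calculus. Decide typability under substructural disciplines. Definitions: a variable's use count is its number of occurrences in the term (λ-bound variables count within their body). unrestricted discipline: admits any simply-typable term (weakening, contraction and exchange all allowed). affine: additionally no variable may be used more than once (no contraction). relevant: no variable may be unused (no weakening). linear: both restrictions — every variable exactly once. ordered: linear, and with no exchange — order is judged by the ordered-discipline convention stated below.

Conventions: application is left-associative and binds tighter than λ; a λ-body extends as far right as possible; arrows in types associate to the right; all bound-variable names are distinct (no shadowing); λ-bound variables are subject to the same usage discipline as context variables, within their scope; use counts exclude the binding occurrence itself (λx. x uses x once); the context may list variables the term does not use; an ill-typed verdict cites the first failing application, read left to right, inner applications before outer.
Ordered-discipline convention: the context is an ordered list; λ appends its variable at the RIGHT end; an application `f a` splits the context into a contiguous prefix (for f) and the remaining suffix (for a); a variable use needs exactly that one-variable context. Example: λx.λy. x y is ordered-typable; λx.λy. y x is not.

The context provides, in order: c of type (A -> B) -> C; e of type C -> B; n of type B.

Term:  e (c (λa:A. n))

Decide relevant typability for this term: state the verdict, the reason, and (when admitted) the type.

no — unused: a — weakening required
use counts: c=1; e=1; n=1; a (bound)=0
uses in reading order: e, c, n
typing: the term checks, with type B
all disciplines: ordered ✗ · linear ✗ · affine ✓ · relevant ✗ · unrestricted ✓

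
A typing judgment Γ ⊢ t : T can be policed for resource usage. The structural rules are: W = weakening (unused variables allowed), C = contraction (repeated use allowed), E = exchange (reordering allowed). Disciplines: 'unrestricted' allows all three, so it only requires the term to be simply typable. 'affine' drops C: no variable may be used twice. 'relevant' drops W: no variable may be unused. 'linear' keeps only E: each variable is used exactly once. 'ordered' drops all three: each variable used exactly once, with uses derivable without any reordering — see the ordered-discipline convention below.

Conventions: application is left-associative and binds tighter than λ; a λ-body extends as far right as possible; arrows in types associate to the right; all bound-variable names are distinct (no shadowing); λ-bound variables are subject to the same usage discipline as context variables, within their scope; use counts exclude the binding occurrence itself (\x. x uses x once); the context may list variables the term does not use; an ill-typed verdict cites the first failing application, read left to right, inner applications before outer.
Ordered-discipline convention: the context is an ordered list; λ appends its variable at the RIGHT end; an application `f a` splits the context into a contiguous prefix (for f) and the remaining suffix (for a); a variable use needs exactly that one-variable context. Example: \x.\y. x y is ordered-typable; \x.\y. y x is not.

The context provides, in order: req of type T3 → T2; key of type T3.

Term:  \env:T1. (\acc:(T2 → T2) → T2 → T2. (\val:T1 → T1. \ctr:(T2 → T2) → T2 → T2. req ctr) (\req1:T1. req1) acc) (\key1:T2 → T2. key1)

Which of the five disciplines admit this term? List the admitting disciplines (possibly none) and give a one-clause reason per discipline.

admitted by: none
use counts: req: 1×, key: 0×, env (λ-bound): 0×, acc (λ-bound): 1×, val (λ-bound): 0×, ctr (λ-bound): 1×, req1 (λ-bound): 1×, key1 (λ-bound): 1×
use order (left to right): req, ctr, req1, acc, key1
typing: ill-typed: argument of type (T2 → T2) → T2 → T2 where T3 is required
ordered: ✗, not simply typable
linear: ✗, fails simple typing
affine: ✗, a type mismatch blocks all five
relevant: ✗, the type mismatch rejects it
unrestricted: ✗, not simply typable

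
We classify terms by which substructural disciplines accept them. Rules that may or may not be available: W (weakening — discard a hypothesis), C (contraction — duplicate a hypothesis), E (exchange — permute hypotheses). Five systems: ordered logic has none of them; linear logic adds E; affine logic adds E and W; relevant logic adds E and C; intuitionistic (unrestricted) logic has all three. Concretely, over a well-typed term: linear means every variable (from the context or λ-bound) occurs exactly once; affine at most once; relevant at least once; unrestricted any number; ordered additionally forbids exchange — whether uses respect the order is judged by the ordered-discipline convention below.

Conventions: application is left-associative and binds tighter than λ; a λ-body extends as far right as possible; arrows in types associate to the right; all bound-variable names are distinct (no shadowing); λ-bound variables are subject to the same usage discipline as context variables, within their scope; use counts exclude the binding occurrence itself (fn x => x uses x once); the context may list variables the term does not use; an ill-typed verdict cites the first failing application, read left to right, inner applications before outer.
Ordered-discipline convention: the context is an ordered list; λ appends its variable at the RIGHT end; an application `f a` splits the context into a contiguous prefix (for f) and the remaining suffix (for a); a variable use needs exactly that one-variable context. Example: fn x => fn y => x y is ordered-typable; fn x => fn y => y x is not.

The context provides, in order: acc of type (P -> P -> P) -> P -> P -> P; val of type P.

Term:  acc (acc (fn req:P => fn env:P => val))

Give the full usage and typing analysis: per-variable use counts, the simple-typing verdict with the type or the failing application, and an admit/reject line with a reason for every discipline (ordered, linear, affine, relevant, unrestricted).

counts: acc: 2×; val: 1×; req (bound): 0×; env (bound): 0×
order of uses: acc, acc, val
typing: well-typed — term : P -> P -> P
ordered: ✗ — needs contraction — acc ×2; req, env never used (weakening)
linear: ✗ — needs contraction — acc ×2; req, env never used (weakening)
affine: ✗ — needs contraction — acc ×2
relevant: ✗ — req, env never used (weakening)
unrestricted: ✓ — simply typable at P -> P -> P; W, C, E all held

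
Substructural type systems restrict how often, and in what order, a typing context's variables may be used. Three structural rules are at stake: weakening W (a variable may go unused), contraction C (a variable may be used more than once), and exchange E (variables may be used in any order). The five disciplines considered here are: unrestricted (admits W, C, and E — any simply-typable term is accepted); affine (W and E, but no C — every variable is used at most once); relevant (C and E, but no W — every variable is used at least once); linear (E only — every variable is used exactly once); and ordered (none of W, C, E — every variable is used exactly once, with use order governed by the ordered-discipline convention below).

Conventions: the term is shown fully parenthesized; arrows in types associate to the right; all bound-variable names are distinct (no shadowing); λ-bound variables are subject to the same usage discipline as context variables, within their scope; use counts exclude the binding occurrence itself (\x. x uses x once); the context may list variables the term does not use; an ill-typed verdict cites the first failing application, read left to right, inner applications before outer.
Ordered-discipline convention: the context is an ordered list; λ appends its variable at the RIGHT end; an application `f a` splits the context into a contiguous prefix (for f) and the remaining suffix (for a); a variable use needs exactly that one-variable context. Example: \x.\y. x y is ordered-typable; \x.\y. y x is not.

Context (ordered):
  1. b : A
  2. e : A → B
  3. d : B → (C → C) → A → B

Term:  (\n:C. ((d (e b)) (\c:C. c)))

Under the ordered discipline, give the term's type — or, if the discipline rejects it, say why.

not well-typed under ordered — needs weakening: n unused
usage: b: 1; e: 1; d: 1; n (λ-bound): 0; c (λ-bound): 1
use order (left to right): d, e, b, c
typing: the term checks, with type C → A → B
across the five disciplines: ordered ✗, linear ✗, affine ✓, relevant ✗, unrestricted ✓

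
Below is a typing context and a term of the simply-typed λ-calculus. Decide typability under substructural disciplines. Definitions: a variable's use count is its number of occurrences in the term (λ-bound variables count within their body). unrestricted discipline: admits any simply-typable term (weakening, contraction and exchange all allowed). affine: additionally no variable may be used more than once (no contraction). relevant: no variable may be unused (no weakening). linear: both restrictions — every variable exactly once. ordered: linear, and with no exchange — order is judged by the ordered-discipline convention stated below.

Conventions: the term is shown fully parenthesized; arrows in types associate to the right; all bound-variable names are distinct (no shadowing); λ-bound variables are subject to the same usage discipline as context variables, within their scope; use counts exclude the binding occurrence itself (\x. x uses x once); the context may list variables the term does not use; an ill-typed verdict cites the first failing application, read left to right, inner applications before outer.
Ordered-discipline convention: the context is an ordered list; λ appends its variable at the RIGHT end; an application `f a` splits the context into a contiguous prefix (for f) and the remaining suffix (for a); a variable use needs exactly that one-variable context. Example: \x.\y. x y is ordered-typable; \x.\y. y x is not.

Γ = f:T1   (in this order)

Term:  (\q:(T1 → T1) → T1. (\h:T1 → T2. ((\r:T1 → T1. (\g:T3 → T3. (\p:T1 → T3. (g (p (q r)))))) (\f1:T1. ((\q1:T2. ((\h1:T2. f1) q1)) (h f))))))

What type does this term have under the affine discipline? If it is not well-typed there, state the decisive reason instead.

term : ((T1 → T1) → T1) → (T1 → T2) → (T3 → T3) → (T1 → T3) → T3
counts: f: 1; q (λ-bound): 1; h (λ-bound): 1; r (λ-bound): 1; g (λ-bound): 1; p (λ-bound): 1; f1 (λ-bound): 1; q1 (λ-bound): 1; h1 (λ-bound): 0
left-to-right use order: g, p, q, r, f1, q1, h, f
typing: ✓ — ((T1 → T1) → T1) → (T1 → T2) → (T3 → T3) → (T1 → T3) → T3
across the five disciplines: ordered ✗, linear ✗, affine ✓, relevant ✗, unrestricted ✓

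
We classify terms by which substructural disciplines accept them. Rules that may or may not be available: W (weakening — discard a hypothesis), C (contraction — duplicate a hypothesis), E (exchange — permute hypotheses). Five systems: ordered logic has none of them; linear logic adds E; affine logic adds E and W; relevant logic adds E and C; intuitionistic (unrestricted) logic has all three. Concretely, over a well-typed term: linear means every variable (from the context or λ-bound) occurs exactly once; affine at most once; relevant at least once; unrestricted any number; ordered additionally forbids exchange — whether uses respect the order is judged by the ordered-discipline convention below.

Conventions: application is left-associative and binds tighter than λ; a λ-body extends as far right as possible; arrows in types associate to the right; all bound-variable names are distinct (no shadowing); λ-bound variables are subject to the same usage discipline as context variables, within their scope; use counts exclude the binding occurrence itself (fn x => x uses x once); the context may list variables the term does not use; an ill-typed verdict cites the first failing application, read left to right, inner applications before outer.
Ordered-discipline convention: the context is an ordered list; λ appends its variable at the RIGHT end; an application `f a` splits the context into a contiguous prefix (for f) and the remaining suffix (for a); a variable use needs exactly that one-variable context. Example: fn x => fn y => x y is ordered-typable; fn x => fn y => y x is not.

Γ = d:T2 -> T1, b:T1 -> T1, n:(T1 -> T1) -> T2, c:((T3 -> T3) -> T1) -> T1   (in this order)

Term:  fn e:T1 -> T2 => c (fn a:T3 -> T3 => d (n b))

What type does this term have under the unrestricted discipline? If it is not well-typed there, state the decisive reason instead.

term : (T1 -> T2) -> T1
use counts: d: 1×; b: 1×; n: 1×; c: 1×; e (λ-bound): 0×; a (λ-bound): 0×
use order (left to right): c, d, n, b
typing: the term checks, with type (T1 -> T2) -> T1
per-discipline verdicts: ordered ✗; linear ✗; affine ✓; relevant ✗; unrestricted ✓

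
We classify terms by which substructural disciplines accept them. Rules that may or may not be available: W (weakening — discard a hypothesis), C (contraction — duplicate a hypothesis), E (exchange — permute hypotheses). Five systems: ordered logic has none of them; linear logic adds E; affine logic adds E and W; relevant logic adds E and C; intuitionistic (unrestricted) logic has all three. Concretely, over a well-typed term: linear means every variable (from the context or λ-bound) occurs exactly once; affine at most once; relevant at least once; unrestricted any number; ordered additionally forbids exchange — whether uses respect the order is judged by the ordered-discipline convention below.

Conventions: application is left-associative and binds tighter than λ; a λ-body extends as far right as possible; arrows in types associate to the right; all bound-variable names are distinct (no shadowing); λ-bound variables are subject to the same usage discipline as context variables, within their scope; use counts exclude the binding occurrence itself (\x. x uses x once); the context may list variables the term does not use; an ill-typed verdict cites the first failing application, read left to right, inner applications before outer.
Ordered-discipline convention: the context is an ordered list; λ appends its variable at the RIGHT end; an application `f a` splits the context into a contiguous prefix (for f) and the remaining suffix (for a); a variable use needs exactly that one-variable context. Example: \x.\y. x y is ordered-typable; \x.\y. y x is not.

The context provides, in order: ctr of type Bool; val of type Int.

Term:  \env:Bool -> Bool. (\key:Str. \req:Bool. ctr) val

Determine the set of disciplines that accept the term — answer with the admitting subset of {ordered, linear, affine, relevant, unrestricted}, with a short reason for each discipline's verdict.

admitted by: none
variable uses: ctr: 1, val: 1, env (bound): 0, key (bound): 0, req (bound): 0
use order (left to right): ctr, val
typing: ill-typed: argument of type Int where Str is required
ordered: ✗, the type mismatch rejects it
linear: ✗, not simply typable
affine: ✗, fails simple typing
relevant: ✗, a type mismatch blocks all five
unrestricted: ✗, the type mismatch rejects it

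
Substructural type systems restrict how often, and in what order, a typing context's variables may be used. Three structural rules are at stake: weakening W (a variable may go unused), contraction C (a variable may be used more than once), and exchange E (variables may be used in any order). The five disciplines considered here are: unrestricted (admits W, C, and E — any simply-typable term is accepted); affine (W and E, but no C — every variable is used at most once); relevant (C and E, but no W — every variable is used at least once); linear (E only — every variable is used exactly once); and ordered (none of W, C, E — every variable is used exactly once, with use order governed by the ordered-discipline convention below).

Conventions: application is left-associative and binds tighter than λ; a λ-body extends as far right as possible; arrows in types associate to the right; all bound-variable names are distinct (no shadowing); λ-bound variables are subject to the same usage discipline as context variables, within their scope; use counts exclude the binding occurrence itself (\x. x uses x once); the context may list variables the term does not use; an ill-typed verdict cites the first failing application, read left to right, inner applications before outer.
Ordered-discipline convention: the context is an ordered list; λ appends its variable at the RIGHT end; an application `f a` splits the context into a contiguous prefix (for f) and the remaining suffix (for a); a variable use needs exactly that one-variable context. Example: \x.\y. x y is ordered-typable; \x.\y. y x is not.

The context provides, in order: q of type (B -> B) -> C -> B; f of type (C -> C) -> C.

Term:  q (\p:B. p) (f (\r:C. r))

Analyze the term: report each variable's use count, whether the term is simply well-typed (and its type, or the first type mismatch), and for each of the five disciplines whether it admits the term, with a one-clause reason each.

use counts: q: 1×; f: 1×; p (bound): 1×; r (bound): 1×
left-to-right use order: q, p, f, r
typing: the term checks, with type B
ordered ✓ (q, f, p, r once each; derivable with no W/C/E)
linear ✓ (single use per variable (q, f, p, r))
affine ✓ (no duplicate uses among q, f, p, r)
relevant ✓ (none of q, f, p, r goes unused)
unrestricted ✓ (type-checks (B) and nothing is barred)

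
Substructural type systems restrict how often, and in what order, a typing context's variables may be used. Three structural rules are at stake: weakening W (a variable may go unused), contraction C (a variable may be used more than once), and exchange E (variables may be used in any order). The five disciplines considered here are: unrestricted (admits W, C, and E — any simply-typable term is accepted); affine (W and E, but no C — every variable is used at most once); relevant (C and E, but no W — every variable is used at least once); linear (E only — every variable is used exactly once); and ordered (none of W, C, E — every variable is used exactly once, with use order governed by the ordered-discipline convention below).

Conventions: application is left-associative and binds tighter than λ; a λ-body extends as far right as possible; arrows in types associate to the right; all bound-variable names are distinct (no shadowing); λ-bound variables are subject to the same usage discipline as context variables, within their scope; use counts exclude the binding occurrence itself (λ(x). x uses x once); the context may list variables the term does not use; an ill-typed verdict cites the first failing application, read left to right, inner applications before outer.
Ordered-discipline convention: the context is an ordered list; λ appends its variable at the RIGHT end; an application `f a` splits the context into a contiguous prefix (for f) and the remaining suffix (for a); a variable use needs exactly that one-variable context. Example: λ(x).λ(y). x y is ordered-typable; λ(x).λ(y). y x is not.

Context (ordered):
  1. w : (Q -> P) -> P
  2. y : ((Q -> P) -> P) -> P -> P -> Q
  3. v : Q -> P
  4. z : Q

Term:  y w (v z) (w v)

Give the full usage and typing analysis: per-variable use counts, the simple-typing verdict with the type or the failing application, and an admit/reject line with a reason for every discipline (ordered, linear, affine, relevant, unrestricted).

usage: w: 2; y: 1; v: 2; z: 1
left-to-right use order: y, w, v, z, w, v
typing: well-typed — term : Q
ordered: ✗ — w ×2, v ×2 used more than once (contraction)
linear: ✗ — w ×2, v ×2 used more than once (contraction)
affine: ✗ — w ×2, v ×2 used more than once (contraction)
relevant: ✓ — none of w, y, v, z goes unused
unrestricted: ✓ — type-checks (Q) and nothing is barred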